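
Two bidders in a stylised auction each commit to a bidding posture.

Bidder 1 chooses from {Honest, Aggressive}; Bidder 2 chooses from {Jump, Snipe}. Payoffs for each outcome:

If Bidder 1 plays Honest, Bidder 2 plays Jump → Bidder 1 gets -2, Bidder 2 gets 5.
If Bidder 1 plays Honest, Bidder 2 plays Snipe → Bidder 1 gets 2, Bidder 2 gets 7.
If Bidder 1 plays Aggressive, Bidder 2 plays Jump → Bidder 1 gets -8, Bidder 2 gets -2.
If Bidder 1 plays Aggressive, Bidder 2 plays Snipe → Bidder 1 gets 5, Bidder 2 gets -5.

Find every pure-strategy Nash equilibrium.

Check each profile: it is a Nash equilibrium iff no player can strictly gain by switching unilaterally.
(Honest, Jump): Bidder 2 can switch to Snipe (5 → 7). Not NE.
(Honest, Snipe): Bidder 1 can switch to Aggressive (2 → 5). Not NE.
(Aggressive, Jump): Bidder 1 can switch to Honest (-8 → -2). Not NE.
(Aggressive, Snipe): Bidder 2 can switch to Jump (-5 → -2). Not NE.

No pure-strategy Nash equilibrium.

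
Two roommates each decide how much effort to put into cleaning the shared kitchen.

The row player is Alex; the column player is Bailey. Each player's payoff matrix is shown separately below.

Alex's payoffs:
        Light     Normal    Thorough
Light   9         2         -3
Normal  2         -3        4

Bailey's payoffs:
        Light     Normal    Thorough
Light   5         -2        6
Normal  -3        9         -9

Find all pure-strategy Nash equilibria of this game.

This game has no pure Nash equilibrium.

Alex against Light: payoffs 9, 2 → best response Light.
Alex against Normal: payoffs 2, -3 → best response Light.
Alex against Thorough: payoffs -3, 4 → best response Normal.
Bailey against Light: payoffs 5, -2, 6 → best response Thorough.
Bailey against Normal: payoffs -3, 9, -9 → best response Normal.
No profile is a mutual best response for all players.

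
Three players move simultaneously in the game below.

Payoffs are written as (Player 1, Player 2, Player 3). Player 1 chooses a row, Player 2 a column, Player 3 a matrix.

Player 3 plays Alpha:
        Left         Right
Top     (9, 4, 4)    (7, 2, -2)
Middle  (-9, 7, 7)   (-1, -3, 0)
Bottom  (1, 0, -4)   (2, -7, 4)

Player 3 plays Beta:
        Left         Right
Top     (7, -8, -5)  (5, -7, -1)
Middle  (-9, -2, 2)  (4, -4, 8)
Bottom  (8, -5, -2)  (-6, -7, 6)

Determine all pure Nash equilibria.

The pure Nash equilibria are (Top, Left, Alpha), (Top, Right, Beta), (Bottom, Left, Beta).

Check each profile: it is a Nash equilibrium iff no player can strictly gain by switching unilaterally.
(Top, Left, Alpha): Player 1 gets 9, best alternative 1; Player 2 gets 4, best alternative 2; Player 3 gets 4, best alternative -5. No profitable deviation — NE.
(Top, Left, Beta): Player 1 can switch to Bottom (7 → 8). Not NE.
(Top, Right, Alpha): Player 2 can switch to Left (2 → 4). Not NE.
(Top, Right, Beta): Player 1 gets 5, best alternative 4; Player 2 gets -7, best alternative -8; Player 3 gets -1, best alternative -2. No profitable deviation — NE.
(Middle, Left, Alpha): Player 1 can switch to Top (-9 → 9). Not NE.
(Middle, Left, Beta): Player 1 can switch to Top (-9 → 7). Not NE.
(Middle, Right, Alpha): Player 1 can switch to Top (-1 → 7). Not NE.
(Middle, Right, Beta): Player 1 can switch to Top (4 → 5). Not NE.
(Bottom, Left, Beta): Player 1 gets 8, best alternative 7; Player 2 gets -5, best alternative -7; Player 3 gets -2, best alternative -4. No profitable deviation — NE.
(The remaining 3 profiles each have a profitable deviation by the same check.)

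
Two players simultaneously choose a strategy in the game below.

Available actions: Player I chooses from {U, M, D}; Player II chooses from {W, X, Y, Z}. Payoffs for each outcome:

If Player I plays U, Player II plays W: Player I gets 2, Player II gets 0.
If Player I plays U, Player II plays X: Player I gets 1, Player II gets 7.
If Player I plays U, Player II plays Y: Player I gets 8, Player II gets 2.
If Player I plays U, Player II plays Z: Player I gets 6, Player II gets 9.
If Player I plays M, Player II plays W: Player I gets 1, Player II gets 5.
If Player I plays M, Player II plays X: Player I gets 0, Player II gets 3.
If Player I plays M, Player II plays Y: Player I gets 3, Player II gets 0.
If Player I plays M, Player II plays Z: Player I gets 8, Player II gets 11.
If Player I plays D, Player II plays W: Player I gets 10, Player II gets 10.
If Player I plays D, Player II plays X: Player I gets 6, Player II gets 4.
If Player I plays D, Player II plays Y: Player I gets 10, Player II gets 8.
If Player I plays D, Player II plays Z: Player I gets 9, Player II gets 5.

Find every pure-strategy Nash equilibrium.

(U, W): Player I can switch to D (2 → 10). Not NE.
(U, X): Player I can switch to D (1 → 6). Not NE.
(U, Y): Player I can switch to D (8 → 10). Not NE.
(U, Z): Player I can switch to M (6 → 8). Not NE.
(M, W): Player I can switch to U (1 → 2). Not NE.
(M, X): Player I can switch to U (0 → 1). Not NE.
(M, Y): Player I can switch to U (3 → 8). Not NE.
(M, Z): Player I can switch to D (8 → 9). Not NE.
(D, W): Player I gets 10, best alternative 2; Player II gets 10, best alternative 8. No profitable deviation — NE.
(D, X): Player II can switch to W (4 → 10). Not NE.
(D, Y): Player II can switch to W (8 → 10). Not NE.
(The remaining 1 profile has a profitable deviation by the same check.)

Pure NE: (D, W)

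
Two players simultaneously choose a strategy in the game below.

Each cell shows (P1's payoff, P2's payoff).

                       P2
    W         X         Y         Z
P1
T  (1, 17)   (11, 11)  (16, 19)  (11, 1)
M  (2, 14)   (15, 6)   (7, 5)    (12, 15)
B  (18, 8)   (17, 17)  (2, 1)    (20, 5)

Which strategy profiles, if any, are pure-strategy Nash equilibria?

Check each profile: it is a Nash equilibrium iff no player can strictly gain by switching unilaterally.
(T, W): P1 can switch to M (1 → 2). Not NE.
(T, X): P1 can switch to M (11 → 15). Not NE.
(T, Y): P1 gets 16, best alternative 7; P2 gets 19, best alternative 17. No profitable deviation — NE.
(T, Z): P1 can switch to M (11 → 12). Not NE.
(M, W): P1 can switch to B (2 → 18). Not NE.
(M, X): P1 can switch to B (15 → 17). Not NE.
(M, Y): P1 can switch to T (7 → 16). Not NE.
(M, Z): P1 can switch to B (12 → 20). Not NE.
(B, W): P2 can switch to X (8 → 17). Not NE.
(B, X): P1 gets 17, best alternative 15; P2 gets 17, best alternative 8. No profitable deviation — NE.
(The remaining 2 profiles each have a profitable deviation by the same check.)

The pure Nash equilibria are (T, Y), (B, X).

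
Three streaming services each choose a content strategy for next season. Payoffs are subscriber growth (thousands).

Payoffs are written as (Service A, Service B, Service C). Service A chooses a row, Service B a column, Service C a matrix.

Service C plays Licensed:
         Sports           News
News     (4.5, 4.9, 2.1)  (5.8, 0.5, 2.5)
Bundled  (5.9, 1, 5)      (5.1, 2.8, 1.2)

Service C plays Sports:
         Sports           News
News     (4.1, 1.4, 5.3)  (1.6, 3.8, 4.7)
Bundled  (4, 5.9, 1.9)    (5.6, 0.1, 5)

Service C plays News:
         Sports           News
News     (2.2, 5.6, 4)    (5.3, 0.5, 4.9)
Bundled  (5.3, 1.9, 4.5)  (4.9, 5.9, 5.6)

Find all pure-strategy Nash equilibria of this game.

There is no pure-strategy Nash equilibrium.

(News, Sports, Licensed): Service A can switch to Bundled (4.5 → 5.9). Not NE.
(News, Sports, Sports): Service B can switch to News (1.4 → 3.8). Not NE.
(News, Sports, News): Service A can switch to Bundled (2.2 → 5.3). Not NE.
(News, News, Licensed): Service B can switch to Sports (0.5 → 4.9). Not NE.
(News, News, Sports): Service A can switch to Bundled (1.6 → 5.6). Not NE.
(News, News, News): Service B can switch to Sports (0.5 → 5.6). Not NE.
(Bundled, Sports, Licensed): Service B can switch to News (1 → 2.8). Not NE.
(Bundled, Sports, Sports): Service A can switch to News (4 → 4.1). Not NE.
(Bundled, Sports, News): Service B can switch to News (1.9 → 5.9). Not NE.
(Bundled, News, Licensed): Service A can switch to News (5.1 → 5.8). Not NE.
(The remaining 2 profiles each have a profitable deviation by the same check.)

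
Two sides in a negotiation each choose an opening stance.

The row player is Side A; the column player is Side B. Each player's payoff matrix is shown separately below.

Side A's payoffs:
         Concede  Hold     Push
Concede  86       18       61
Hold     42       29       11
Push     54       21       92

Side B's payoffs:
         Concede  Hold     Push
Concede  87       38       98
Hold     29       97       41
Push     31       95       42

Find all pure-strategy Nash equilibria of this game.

Pure NE: (Hold, Hold)

(Concede, Concede): Side B can switch to Push (87 → 98). Not NE.
(Concede, Hold): Side A can switch to Hold (18 → 29). Not NE.
(Concede, Push): Side A can switch to Push (61 → 92). Not NE.
(Hold, Concede): Side A can switch to Concede (42 → 86). Not NE.
(Hold, Hold): Side A gets 29, best alternative 21; Side B gets 97, best alternative 41. No profitable deviation — NE.
(Hold, Push): Side A can switch to Concede (11 → 61). Not NE.
(Push, Concede): Side A can switch to Concede (54 → 86). Not NE.
(The remaining 2 profiles each have a profitable deviation by the same check.)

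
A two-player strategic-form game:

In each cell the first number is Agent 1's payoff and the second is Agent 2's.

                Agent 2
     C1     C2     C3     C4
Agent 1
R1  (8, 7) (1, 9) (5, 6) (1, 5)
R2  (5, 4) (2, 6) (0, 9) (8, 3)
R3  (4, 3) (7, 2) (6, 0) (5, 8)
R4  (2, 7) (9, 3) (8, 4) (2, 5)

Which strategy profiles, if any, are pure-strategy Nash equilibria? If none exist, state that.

Mark each player's best response to every combination of opponents' strategies; a profile where every player is best-responding is a pure Nash equilibrium.
Agent 1 against C1: payoffs 8, 5, 4, 2 → best response R1.
Agent 1 against C2: payoffs 1, 2, 7, 9 → best response R4.
Agent 1 against C3: payoffs 5, 0, 6, 8 → best response R4.
Agent 1 against C4: payoffs 1, 8, 5, 2 → best response R2.
Agent 2 against R1: payoffs 7, 9, 6, 5 → best response C2.
Agent 2 against R2: payoffs 4, 6, 9, 3 → best response C3.
Agent 2 against R3: payoffs 3, 2, 0, 8 → best response C4.
Agent 2 against R4: payoffs 7, 3, 4, 5 → best response C1.
No profile is a mutual best response for all players.

There is no pure-strategy Nash equilibrium.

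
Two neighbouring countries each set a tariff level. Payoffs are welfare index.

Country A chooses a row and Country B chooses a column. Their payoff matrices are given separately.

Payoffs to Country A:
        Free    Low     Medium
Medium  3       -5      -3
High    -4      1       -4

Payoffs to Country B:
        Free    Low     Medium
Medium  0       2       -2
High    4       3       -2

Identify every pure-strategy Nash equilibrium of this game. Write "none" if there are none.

Country A against Free: payoffs 3, -4 → best response Medium.
Country A against Low: payoffs -5, 1 → best response High.
Country A against Medium: payoffs -3, -4 → best response Medium.
Country B against Medium: payoffs 0, 2, -2 → best response Low.
Country B against High: payoffs 4, 3, -2 → best response Free.
No profile is a mutual best response for all players.

There is no pure-strategy Nash equilibrium.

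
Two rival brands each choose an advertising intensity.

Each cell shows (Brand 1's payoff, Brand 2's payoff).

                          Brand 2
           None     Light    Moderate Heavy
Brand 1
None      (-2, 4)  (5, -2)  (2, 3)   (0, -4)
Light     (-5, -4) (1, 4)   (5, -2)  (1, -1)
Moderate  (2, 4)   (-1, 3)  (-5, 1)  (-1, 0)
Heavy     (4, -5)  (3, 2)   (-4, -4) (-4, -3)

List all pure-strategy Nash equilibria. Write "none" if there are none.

none

For each player, find the best response to each opponent profile; mutual best responses are the pure NE.
Brand 1 against None: payoffs -2, -5, 2, 4 → best response Heavy.
Brand 1 against Light: payoffs 5, 1, -1, 3 → best response None.
Brand 1 against Moderate: payoffs 2, 5, -5, -4 → best response Light.
Brand 1 against Heavy: payoffs 0, 1, -1, -4 → best response Light.
Brand 2 against None: payoffs 4, -2, 3, -4 → best response None.
Brand 2 against Light: payoffs -4, 4, -2, -1 → best response Light.
Brand 2 against Moderate: payoffs 4, 3, 1, 0 → best response None.
Brand 2 against Heavy: payoffs -5, 2, -4, -3 → best response Light.
No profile is a mutual best response for all players.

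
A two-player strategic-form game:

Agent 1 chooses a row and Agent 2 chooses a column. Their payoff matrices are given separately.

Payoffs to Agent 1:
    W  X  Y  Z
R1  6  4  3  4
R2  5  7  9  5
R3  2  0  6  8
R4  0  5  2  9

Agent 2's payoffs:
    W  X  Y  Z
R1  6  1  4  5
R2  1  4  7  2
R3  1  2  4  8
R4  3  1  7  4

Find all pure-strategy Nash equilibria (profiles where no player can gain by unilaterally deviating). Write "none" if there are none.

Pure-strategy Nash equilibria: (R1, W), (R2, Y)

(R1, W): Agent 1 gets 6, best alternative 5; Agent 2 gets 6, best alternative 5. No profitable deviation — NE.
(R1, X): Agent 1 can switch to R2 (4 → 7). Not NE.
(R1, Y): Agent 1 can switch to R2 (3 → 9). Not NE.
(R1, Z): Agent 1 can switch to R2 (4 → 5). Not NE.
(R2, W): Agent 1 can switch to R1 (5 → 6). Not NE.
(R2, X): Agent 2 can switch to Y (4 → 7). Not NE.
(R2, Y): Agent 1 gets 9, best alternative 6; Agent 2 gets 7, best alternative 4. No profitable deviation — NE.
(R2, Z): Agent 1 can switch to R3 (5 → 8). Not NE.
(R3, W): Agent 1 can switch to R1 (2 → 6). Not NE.
(R3, X): Agent 1 can switch to R1 (0 → 4). Not NE.
(R3, Y): Agent 1 can switch to R2 (6 → 9). Not NE.
(R3, Z): Agent 1 can switch to R4 (8 → 9). Not NE.
(The remaining 4 profiles each have a profitable deviation by the same check.)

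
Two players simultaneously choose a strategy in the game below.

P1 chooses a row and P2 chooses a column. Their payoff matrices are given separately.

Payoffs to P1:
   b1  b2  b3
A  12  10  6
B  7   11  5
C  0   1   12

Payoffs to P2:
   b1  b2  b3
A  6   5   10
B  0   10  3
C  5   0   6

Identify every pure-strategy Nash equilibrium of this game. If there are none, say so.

Mark each player's best response to every combination of opponents' strategies; a profile where every player is best-responding is a pure Nash equilibrium.
P1 against b1: payoffs 12, 7, 0 → best response A.
P1 against b2: payoffs 10, 11, 1 → best response B.
P1 against b3: payoffs 6, 5, 12 → best response C.
P2 against A: payoffs 6, 5, 10 → best response b3.
P2 against B: payoffs 0, 10, 3 → best response b2.
P2 against C: payoffs 5, 0, 6 → best response b3.
Mutual best responses: (B, b2); (C, b3).

(B, b2), (C, b3)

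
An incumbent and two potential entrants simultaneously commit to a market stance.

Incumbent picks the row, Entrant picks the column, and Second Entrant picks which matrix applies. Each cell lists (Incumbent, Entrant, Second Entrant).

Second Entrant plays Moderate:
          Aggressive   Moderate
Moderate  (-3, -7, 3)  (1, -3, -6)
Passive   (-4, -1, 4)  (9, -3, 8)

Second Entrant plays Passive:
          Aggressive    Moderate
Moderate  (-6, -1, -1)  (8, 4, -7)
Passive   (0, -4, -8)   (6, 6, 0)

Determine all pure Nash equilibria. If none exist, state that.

There is no pure-strategy Nash equilibrium.

(Moderate, Aggressive, Moderate): Entrant can switch to Moderate (-7 → -3). Not NE.
(Moderate, Aggressive, Passive): Incumbent can switch to Passive (-6 → 0). Not NE.
(Moderate, Moderate, Moderate): Incumbent can switch to Passive (1 → 9). Not NE.
(Moderate, Moderate, Passive): Second Entrant can switch to Moderate (-7 → -6). Not NE.
(Passive, Aggressive, Moderate): Incumbent can switch to Moderate (-4 → -3). Not NE.
(Passive, Aggressive, Passive): Entrant can switch to Moderate (-4 → 6). Not NE.
(Passive, Moderate, Moderate): Entrant can switch to Aggressive (-3 → -1). Not NE.
(Passive, Moderate, Passive): Incumbent can switch to Moderate (6 → 8). Not NE.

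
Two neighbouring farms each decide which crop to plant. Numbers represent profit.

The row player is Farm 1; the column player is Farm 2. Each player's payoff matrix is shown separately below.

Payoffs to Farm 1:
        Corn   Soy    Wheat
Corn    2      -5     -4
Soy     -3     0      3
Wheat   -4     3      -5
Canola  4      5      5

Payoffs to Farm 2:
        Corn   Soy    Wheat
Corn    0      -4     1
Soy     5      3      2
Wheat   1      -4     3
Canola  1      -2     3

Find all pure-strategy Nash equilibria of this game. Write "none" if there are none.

Pure NE: (Canola, Wheat)

(Corn, Corn): Farm 1 can switch to Canola (2 → 4). Not NE.
(Corn, Soy): Farm 1 can switch to Soy (-5 → 0). Not NE.
(Corn, Wheat): Farm 1 can switch to Soy (-4 → 3). Not NE.
(Soy, Corn): Farm 1 can switch to Corn (-3 → 2). Not NE.
(Soy, Soy): Farm 1 can switch to Wheat (0 → 3). Not NE.
(Soy, Wheat): Farm 1 can switch to Canola (3 → 5). Not NE.
(Wheat, Corn): Farm 1 can switch to Corn (-4 → 2). Not NE.
(Wheat, Soy): Farm 1 can switch to Canola (3 → 5). Not NE.
(Wheat, Wheat): Farm 1 can switch to Corn (-5 → -4). Not NE.
(Canola, Corn): Farm 2 can switch to Wheat (1 → 3). Not NE.
(Canola, Soy): Farm 2 can switch to Corn (-2 → 1). Not NE.
(Canola, Wheat): Farm 1 gets 5, best alternative 3; Farm 2 gets 3, best alternative 1. No profitable deviation — NE.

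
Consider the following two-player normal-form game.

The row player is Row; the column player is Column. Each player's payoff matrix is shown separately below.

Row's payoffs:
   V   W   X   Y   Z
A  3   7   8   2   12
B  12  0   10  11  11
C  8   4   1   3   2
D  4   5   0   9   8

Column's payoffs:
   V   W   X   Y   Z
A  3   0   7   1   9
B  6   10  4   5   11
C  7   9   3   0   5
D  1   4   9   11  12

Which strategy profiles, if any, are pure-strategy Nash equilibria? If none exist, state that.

(A, V): Row can switch to B (3 → 12). Not NE.
(A, W): Column can switch to V (0 → 3). Not NE.
(A, X): Row can switch to B (8 → 10). Not NE.
(A, Y): Row can switch to B (2 → 11). Not NE.
(A, Z): Row gets 12, best alternative 11; Column gets 9, best alternative 7. No profitable deviation — NE.
(B, V): Column can switch to W (6 → 10). Not NE.
(B, W): Row can switch to A (0 → 7). Not NE.
(B, X): Column can switch to V (4 → 6). Not NE.
(B, Y): Column can switch to V (5 → 6). Not NE.
(The remaining 11 profiles each have a profitable deviation by the same check.)

Pure NE: (A, Z)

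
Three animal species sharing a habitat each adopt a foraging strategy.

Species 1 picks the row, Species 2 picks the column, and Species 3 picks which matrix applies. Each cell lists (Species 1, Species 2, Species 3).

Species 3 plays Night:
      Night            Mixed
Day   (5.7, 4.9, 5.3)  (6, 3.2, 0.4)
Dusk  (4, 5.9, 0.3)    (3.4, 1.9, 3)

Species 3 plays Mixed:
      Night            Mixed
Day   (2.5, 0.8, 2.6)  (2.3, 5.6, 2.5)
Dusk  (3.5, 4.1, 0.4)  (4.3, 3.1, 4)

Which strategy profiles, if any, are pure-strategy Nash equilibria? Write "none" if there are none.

For each strategy profile, look for a profitable unilateral deviation.
(Day, Night, Night): Species 1 gets 5.7, best alternative 4; Species 2 gets 4.9, best alternative 3.2; Species 3 gets 5.3, best alternative 2.6. No profitable deviation — NE.
(Day, Night, Mixed): Species 1 can switch to Dusk (2.5 → 3.5). Not NE.
(Day, Mixed, Night): Species 2 can switch to Night (3.2 → 4.9). Not NE.
(Day, Mixed, Mixed): Species 1 can switch to Dusk (2.3 → 4.3). Not NE.
(Dusk, Night, Night): Species 1 can switch to Day (4 → 5.7). Not NE.
(Dusk, Night, Mixed): Species 1 gets 3.5, best alternative 2.5; Species 2 gets 4.1, best alternative 3.1; Species 3 gets 0.4, best alternative 0.3. No profitable deviation — NE.
(Dusk, Mixed, Night): Species 1 can switch to Day (3.4 → 6). Not NE.
(Dusk, Mixed, Mixed): Species 2 can switch to Night (3.1 → 4.1). Not NE.

The pure Nash equilibria are (Day, Night, Night) and (Dusk, Night, Mixed).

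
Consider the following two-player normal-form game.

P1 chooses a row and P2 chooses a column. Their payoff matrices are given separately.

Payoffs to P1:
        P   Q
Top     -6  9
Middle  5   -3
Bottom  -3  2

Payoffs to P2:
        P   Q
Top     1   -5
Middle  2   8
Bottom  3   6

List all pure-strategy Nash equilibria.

none

P1 against P: payoffs -6, 5, -3 → best response Middle.
P1 against Q: payoffs 9, -3, 2 → best response Top.
P2 against Top: payoffs 1, -5 → best response P.
P2 against Middle: payoffs 2, 8 → best response Q.
P2 against Bottom: payoffs 3, 6 → best response Q.
No profile is a mutual best response for all players.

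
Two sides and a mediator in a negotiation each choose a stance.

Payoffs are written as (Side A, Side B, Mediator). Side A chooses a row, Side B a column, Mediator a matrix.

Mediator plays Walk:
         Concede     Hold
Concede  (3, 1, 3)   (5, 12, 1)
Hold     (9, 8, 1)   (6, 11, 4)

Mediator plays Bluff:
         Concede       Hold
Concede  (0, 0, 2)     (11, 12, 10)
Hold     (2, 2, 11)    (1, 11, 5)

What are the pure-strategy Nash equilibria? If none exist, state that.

The unique pure-strategy Nash equilibrium is (Concede, Hold, Bluff).

Side A against (Concede, Walk): payoffs 3, 9 → best response Hold.
Side A against (Concede, Bluff): payoffs 0, 2 → best response Hold.
Side A against (Hold, Walk): payoffs 5, 6 → best response Hold.
Side A against (Hold, Bluff): payoffs 11, 1 → best response Concede.
Side B against (Concede, Walk): payoffs 1, 12 → best response Hold.
Side B against (Concede, Bluff): payoffs 0, 12 → best response Hold.
Side B against (Hold, Walk): payoffs 8, 11 → best response Hold.
Side B against (Hold, Bluff): payoffs 2, 11 → best response Hold.
Mediator against (Concede, Concede): payoffs 3, 2 → best response Walk.
Mediator against (Concede, Hold): payoffs 1, 10 → best response Bluff.
Mediator against (Hold, Concede): payoffs 1, 11 → best response Bluff.
Mediator against (Hold, Hold): payoffs 4, 5 → best response Bluff.
Mutual best responses: (Concede, Hold, Bluff).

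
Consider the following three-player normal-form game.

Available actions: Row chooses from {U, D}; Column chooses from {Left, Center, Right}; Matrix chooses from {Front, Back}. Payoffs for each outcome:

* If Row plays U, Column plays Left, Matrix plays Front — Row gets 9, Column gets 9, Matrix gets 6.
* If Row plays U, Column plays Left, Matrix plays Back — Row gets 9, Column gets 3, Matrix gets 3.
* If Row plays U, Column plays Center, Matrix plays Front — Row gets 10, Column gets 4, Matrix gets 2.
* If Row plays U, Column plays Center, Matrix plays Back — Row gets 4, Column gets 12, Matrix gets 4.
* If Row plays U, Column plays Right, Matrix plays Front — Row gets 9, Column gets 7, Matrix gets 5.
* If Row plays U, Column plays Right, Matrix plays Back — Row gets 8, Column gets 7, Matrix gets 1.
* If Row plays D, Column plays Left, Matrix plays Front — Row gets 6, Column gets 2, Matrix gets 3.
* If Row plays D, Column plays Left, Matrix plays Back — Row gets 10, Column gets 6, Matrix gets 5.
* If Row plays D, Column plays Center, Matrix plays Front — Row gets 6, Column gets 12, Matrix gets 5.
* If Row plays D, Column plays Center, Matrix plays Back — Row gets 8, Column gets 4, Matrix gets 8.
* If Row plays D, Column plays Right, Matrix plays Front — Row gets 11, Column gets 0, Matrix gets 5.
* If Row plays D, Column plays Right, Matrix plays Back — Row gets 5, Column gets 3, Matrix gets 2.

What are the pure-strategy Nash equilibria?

The pure Nash equilibria are (U, Left, Front) and (D, Left, Back).

For each strategy profile, look for a profitable unilateral deviation.
(U, Left, Front): Row gets 9, best alternative 6; Column gets 9, best alternative 7; Matrix gets 6, best alternative 3. No profitable deviation — NE.
(U, Left, Back): Row can switch to D (9 → 10). Not NE.
(U, Center, Front): Column can switch to Left (4 → 9). Not NE.
(U, Center, Back): Row can switch to D (4 → 8). Not NE.
(U, Right, Front): Row can switch to D (9 → 11). Not NE.
(U, Right, Back): Column can switch to Center (7 → 12). Not NE.
(D, Left, Front): Row can switch to U (6 → 9). Not NE.
(D, Left, Back): Row gets 10, best alternative 9; Column gets 6, best alternative 4; Matrix gets 5, best alternative 3. No profitable deviation — NE.
(D, Center, Front): Row can switch to U (6 → 10). Not NE.
(D, Center, Back): Column can switch to Left (4 → 6). Not NE.
(D, Right, Front): Column can switch to Left (0 → 2). Not NE.
(D, Right, Back): Row can switch to U (5 → 8). Not NE.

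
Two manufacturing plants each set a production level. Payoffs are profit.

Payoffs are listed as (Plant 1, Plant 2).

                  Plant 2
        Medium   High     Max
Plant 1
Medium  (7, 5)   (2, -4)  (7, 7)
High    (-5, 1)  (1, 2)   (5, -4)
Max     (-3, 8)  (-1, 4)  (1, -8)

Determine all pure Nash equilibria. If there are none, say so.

Pure NE: (Medium, Max)

(Medium, Medium): Plant 2 can switch to Max (5 → 7). Not NE.
(Medium, High): Plant 2 can switch to Medium (-4 → 5). Not NE.
(Medium, Max): Plant 1 gets 7, best alternative 5; Plant 2 gets 7, best alternative 5. No profitable deviation — NE.
(High, Medium): Plant 1 can switch to Medium (-5 → 7). Not NE.
(High, High): Plant 1 can switch to Medium (1 → 2). Not NE.
(High, Max): Plant 1 can switch to Medium (5 → 7). Not NE.
(Max, Medium): Plant 1 can switch to Medium (-3 → 7). Not NE.
(Max, High): Plant 1 can switch to Medium (-1 → 2). Not NE.
(Max, Max): Plant 1 can switch to Medium (1 → 7). Not NE.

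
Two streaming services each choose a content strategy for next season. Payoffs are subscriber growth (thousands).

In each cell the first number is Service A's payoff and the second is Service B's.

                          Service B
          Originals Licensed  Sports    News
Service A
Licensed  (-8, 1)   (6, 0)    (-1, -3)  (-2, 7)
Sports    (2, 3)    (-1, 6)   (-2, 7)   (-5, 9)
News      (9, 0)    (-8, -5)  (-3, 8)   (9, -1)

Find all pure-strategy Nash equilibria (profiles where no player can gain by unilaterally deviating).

Service A against Originals: payoffs -8, 2, 9 → best response News.
Service A against Licensed: payoffs 6, -1, -8 → best response Licensed.
Service A against Sports: payoffs -1, -2, -3 → best response Licensed.
Service A against News: payoffs -2, -5, 9 → best response News.
Service B against Licensed: payoffs 1, 0, -3, 7 → best response News.
Service B against Sports: payoffs 3, 6, 7, 9 → best response News.
Service B against News: payoffs 0, -5, 8, -1 → best response Sports.
No profile is a mutual best response for all players.

This game has no pure Nash equilibrium.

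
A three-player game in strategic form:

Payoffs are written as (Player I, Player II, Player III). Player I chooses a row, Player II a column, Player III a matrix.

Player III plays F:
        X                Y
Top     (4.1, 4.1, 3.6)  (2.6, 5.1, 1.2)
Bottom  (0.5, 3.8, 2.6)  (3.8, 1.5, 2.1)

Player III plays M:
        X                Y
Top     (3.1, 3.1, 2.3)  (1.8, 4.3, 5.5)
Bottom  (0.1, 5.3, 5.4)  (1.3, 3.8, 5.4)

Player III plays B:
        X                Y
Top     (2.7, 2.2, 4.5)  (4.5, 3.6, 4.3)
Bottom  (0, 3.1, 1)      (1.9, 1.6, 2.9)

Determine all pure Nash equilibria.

The unique pure-strategy Nash equilibrium is (Top, Y, M).

(Top, X, F): Player II can switch to Y (4.1 → 5.1). Not NE.
(Top, X, M): Player II can switch to Y (3.1 → 4.3). Not NE.
(Top, X, B): Player II can switch to Y (2.2 → 3.6). Not NE.
(Top, Y, F): Player I can switch to Bottom (2.6 → 3.8). Not NE.
(Top, Y, M): Player I gets 1.8, best alternative 1.3; Player II gets 4.3, best alternative 3.1; Player III gets 5.5, best alternative 4.3. No profitable deviation — NE.
(Top, Y, B): Player III can switch to M (4.3 → 5.5). Not NE.
(Bottom, X, F): Player I can switch to Top (0.5 → 4.1). Not NE.
(Bottom, X, M): Player I can switch to Top (0.1 → 3.1). Not NE.
(Bottom, X, B): Player I can switch to Top (0 → 2.7). Not NE.
(Bottom, Y, F): Player II can switch to X (1.5 → 3.8). Not NE.
(Bottom, Y, M): Player I can switch to Top (1.3 → 1.8). Not NE.
(Bottom, Y, B): Player I can switch to Top (1.9 → 4.5). Not NE.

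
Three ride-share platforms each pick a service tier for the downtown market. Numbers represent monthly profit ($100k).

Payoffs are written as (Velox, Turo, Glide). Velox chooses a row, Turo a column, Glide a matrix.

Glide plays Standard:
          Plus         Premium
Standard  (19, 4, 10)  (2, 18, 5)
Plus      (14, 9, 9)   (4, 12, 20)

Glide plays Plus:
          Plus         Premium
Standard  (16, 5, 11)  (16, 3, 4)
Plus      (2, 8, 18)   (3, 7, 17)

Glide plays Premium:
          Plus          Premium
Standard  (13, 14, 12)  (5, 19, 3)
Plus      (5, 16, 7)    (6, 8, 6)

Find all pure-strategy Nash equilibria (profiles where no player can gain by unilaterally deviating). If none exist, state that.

(Standard, Plus, Standard): Turo can switch to Premium (4 → 18). Not NE.
(Standard, Plus, Plus): Glide can switch to Premium (11 → 12). Not NE.
(Standard, Plus, Premium): Turo can switch to Premium (14 → 19). Not NE.
(Standard, Premium, Standard): Velox can switch to Plus (2 → 4). Not NE.
(Standard, Premium, Plus): Turo can switch to Plus (3 → 5). Not NE.
(Standard, Premium, Premium): Velox can switch to Plus (5 → 6). Not NE.
(Plus, Plus, Standard): Velox can switch to Standard (14 → 19). Not NE.
(Plus, Plus, Plus): Velox can switch to Standard (2 → 16). Not NE.
(Plus, Plus, Premium): Velox can switch to Standard (5 → 13). Not NE.
(Plus, Premium, Standard): Velox gets 4, best alternative 2; Turo gets 12, best alternative 9; Glide gets 20, best alternative 17. No profitable deviation — NE.
(Plus, Premium, Plus): Velox can switch to Standard (3 → 16). Not NE.
(Plus, Premium, Premium): Turo can switch to Plus (8 → 16). Not NE.

The unique pure-strategy Nash equilibrium is (Plus, Premium, Standard).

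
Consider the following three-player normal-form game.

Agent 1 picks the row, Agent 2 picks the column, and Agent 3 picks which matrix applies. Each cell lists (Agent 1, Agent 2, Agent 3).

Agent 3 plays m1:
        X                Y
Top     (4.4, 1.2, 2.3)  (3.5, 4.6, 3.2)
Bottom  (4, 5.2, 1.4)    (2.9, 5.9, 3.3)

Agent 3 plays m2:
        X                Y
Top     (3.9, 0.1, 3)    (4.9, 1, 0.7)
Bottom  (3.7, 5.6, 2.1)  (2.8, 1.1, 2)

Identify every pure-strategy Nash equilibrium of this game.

Check each profile: it is a Nash equilibrium iff no player can strictly gain by switching unilaterally.
(Top, X, m1): Agent 2 can switch to Y (1.2 → 4.6). Not NE.
(Top, X, m2): Agent 2 can switch to Y (0.1 → 1). Not NE.
(Top, Y, m1): Agent 1 gets 3.5, best alternative 2.9; Agent 2 gets 4.6, best alternative 1.2; Agent 3 gets 3.2, best alternative 0.7. No profitable deviation — NE.
(Top, Y, m2): Agent 3 can switch to m1 (0.7 → 3.2). Not NE.
(Bottom, X, m1): Agent 1 can switch to Top (4 → 4.4). Not NE.
(Bottom, X, m2): Agent 1 can switch to Top (3.7 → 3.9). Not NE.
(Bottom, Y, m1): Agent 1 can switch to Top (2.9 → 3.5). Not NE.
(Bottom, Y, m2): Agent 1 can switch to Top (2.8 → 4.9). Not NE.

Pure NE: (Top, Y, m1)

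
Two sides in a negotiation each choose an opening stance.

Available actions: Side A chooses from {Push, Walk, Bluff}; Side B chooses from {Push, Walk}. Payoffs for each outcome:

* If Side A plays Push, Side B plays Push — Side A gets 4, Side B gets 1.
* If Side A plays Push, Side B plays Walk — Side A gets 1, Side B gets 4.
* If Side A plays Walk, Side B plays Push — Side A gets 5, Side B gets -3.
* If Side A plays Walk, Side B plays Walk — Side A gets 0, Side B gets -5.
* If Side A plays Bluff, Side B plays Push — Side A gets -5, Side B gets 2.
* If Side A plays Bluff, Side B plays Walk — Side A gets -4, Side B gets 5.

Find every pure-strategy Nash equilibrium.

Side A against Push: payoffs 4, 5, -5 → best response Walk.
Side A against Walk: payoffs 1, 0, -4 → best response Push.
Side B against Push: payoffs 1, 4 → best response Walk.
Side B against Walk: payoffs -3, -5 → best response Push.
Side B against Bluff: payoffs 2, 5 → best response Walk.
Mutual best responses: (Push, Walk); (Walk, Push).

The pure Nash equilibria are (Push, Walk) and (Walk, Push).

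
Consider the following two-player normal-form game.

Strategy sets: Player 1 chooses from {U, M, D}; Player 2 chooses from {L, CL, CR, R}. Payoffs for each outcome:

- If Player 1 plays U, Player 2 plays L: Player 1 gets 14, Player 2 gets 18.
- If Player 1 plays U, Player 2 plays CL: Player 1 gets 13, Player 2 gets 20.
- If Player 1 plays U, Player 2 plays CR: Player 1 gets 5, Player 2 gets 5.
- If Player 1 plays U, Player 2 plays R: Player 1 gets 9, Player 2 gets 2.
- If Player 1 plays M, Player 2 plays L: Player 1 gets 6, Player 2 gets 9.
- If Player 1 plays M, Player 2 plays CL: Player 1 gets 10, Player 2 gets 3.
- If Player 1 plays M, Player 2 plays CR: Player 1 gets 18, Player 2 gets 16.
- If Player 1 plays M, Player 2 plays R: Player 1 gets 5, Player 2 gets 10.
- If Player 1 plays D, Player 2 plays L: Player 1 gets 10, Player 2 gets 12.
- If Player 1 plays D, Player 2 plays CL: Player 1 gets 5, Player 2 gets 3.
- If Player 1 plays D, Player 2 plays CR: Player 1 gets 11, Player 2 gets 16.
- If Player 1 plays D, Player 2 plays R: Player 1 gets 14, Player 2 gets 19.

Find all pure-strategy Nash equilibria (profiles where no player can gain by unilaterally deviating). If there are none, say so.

The pure Nash equilibria are (U, CL) and (M, CR) and (D, R).

Player 1 against L: payoffs 14, 6, 10 → best response U.
Player 1 against CL: payoffs 13, 10, 5 → best response U.
Player 1 against CR: payoffs 5, 18, 11 → best response M.
Player 1 against R: payoffs 9, 5, 14 → best response D.
Player 2 against U: payoffs 18, 20, 5, 2 → best response CL.
Player 2 against M: payoffs 9, 3, 16, 10 → best response CR.
Player 2 against D: payoffs 12, 3, 16, 19 → best response R.
Mutual best responses: (U, CL); (M, CR); (D, R).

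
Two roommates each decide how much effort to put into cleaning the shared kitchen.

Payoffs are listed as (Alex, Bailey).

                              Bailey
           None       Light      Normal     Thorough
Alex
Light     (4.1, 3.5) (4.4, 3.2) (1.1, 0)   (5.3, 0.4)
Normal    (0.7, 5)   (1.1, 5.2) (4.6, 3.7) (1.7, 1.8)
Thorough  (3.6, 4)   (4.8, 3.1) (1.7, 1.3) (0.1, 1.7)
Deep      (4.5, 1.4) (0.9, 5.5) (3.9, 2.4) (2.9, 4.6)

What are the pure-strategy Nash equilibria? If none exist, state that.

(Light, None): Alex can switch to Deep (4.1 → 4.5). Not NE.
(Light, Light): Alex can switch to Thorough (4.4 → 4.8). Not NE.
(Light, Normal): Alex can switch to Normal (1.1 → 4.6). Not NE.
(Light, Thorough): Bailey can switch to None (0.4 → 3.5). Not NE.
(Normal, None): Alex can switch to Light (0.7 → 4.1). Not NE.
(Normal, Light): Alex can switch to Light (1.1 → 4.4). Not NE.
(Normal, Normal): Bailey can switch to None (3.7 → 5). Not NE.
(Normal, Thorough): Alex can switch to Light (1.7 → 5.3). Not NE.
(Thorough, None): Alex can switch to Light (3.6 → 4.1). Not NE.
(Thorough, Light): Bailey can switch to None (3.1 → 4). Not NE.
(The remaining 6 profiles each have a profitable deviation by the same check.)

No pure-strategy Nash equilibrium.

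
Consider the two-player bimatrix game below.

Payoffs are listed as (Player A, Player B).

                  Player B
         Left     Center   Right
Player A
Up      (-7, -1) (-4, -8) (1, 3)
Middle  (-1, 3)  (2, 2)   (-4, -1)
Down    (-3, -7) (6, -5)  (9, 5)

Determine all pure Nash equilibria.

(Middle, Left); (Down, Right)

For each strategy profile, look for a profitable unilateral deviation.
(Up, Left): Player A can switch to Middle (-7 → -1). Not NE.
(Up, Center): Player A can switch to Middle (-4 → 2). Not NE.
(Up, Right): Player A can switch to Down (1 → 9). Not NE.
(Middle, Left): Player A gets -1, best alternative -3; Player B gets 3, best alternative 2. No profitable deviation — NE.
(Middle, Center): Player A can switch to Down (2 → 6). Not NE.
(Middle, Right): Player A can switch to Up (-4 → 1). Not NE.
(Down, Left): Player A can switch to Middle (-3 → -1). Not NE.
(Down, Center): Player B can switch to Right (-5 → 5). Not NE.
(Down, Right): Player A gets 9, best alternative 1; Player B gets 5, best alternative -5. No profitable deviation — NE.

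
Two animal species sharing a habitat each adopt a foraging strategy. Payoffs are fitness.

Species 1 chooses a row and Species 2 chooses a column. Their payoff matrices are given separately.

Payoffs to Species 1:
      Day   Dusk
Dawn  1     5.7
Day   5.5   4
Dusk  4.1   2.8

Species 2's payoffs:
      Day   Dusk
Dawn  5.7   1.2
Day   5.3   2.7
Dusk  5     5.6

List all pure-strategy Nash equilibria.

Pure NE: (Day, Day)

(Dawn, Day): Species 1 can switch to Day (1 → 5.5). Not NE.
(Dawn, Dusk): Species 2 can switch to Day (1.2 → 5.7). Not NE.
(Day, Day): Species 1 gets 5.5, best alternative 4.1; Species 2 gets 5.3, best alternative 2.7. No profitable deviation — NE.
(Day, Dusk): Species 1 can switch to Dawn (4 → 5.7). Not NE.
(Dusk, Day): Species 1 can switch to Day (4.1 → 5.5). Not NE.
(Dusk, Dusk): Species 1 can switch to Dawn (2.8 → 5.7). Not NE.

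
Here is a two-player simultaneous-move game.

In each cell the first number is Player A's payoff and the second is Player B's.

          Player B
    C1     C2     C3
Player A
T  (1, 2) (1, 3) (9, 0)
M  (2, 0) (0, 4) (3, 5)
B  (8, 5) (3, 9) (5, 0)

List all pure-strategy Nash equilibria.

For each player, find the best response to each opponent profile; mutual best responses are the pure NE.
Player A against C1: payoffs 1, 2, 8 → best response B.
Player A against C2: payoffs 1, 0, 3 → best response B.
Player A against C3: payoffs 9, 3, 5 → best response T.
Player B against T: payoffs 2, 3, 0 → best response C2.
Player B against M: payoffs 0, 4, 5 → best response C3.
Player B against B: payoffs 5, 9, 0 → best response C2.
Mutual best responses: (B, C2).

Pure NE: (B, C2)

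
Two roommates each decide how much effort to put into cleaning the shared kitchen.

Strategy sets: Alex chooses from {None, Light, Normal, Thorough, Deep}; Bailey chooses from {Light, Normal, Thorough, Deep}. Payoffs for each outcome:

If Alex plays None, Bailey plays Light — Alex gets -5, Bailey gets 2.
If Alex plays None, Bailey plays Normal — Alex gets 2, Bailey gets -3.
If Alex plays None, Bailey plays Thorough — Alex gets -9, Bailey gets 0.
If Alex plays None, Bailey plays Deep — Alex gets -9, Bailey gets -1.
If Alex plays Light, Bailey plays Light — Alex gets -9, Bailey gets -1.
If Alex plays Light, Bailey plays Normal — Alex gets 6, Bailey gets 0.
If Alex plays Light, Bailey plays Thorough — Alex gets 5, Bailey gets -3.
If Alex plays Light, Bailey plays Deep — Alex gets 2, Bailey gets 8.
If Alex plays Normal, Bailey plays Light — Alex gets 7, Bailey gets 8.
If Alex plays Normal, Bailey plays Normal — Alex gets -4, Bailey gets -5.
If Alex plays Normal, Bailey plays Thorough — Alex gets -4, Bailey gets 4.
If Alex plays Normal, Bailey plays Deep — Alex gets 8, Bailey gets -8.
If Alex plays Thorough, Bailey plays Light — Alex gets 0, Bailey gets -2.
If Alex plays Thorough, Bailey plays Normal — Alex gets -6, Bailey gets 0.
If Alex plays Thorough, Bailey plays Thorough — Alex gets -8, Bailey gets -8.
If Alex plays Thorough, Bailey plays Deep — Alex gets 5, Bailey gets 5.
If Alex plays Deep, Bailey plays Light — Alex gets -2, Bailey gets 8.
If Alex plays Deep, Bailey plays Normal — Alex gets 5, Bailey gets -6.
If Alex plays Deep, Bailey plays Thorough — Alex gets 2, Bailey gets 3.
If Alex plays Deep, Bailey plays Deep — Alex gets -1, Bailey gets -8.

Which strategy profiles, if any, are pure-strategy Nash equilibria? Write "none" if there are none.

Alex against Light: payoffs -5, -9, 7, 0, -2 → best response Normal.
Alex against Normal: payoffs 2, 6, -4, -6, 5 → best response Light.
Alex against Thorough: payoffs -9, 5, -4, -8, 2 → best response Light.
Alex against Deep: payoffs -9, 2, 8, 5, -1 → best response Normal.
Bailey against None: payoffs 2, -3, 0, -1 → best response Light.
Bailey against Light: payoffs -1, 0, -3, 8 → best response Deep.
Bailey against Normal: payoffs 8, -5, 4, -8 → best response Light.
Bailey against Thorough: payoffs -2, 0, -8, 5 → best response Deep.
Bailey against Deep: payoffs 8, -6, 3, -8 → best response Light.
Mutual best responses: (Normal, Light).

(Normal, Light)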